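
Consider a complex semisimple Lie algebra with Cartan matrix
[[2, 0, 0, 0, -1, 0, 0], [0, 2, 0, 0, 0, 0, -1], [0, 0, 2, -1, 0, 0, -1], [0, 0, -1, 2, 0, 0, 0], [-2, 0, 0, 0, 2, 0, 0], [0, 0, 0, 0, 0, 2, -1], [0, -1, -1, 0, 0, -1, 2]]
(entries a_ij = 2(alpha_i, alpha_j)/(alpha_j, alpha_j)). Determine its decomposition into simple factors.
B_2 ⊕ D_5

The diagram associated to this matrix has two connected components: the simple roots {alpha_1, alpha_5} form a chain of 2 nodes with a double edge at one end; the terminal node there is the unique short simple root (B_2), and {alpha_2, alpha_3, alpha_4, alpha_6, alpha_7} form a chain of 3 nodes with a fork of two nodes at one end (D_5). A semisimple Lie algebra decomposes uniquely as the direct sum of simple ideals, one per connected component of its Dynkin diagram, so g ≅ B_2 ⊕ D_5 (dimension 10 + 45 = 55).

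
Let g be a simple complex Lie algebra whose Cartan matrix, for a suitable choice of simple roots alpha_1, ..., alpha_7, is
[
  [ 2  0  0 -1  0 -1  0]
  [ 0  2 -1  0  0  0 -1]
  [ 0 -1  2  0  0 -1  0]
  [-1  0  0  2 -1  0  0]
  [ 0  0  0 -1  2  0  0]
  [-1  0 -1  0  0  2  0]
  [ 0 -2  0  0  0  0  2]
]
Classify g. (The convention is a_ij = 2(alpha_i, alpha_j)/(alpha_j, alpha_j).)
type C_7

The matrix has rank 7 with 2's on the diagonal. Reading the off-diagonal entries as Dynkin edges (a single edge where a_ij = a_ji = -1; a double or triple edge where a_ij * a_ji = 2 or 3), the diagram is a chain of 7 nodes with a double edge at one end; the terminal node there is the unique long simple root (C_7). One simple-root ordering that puts it in standard form is (alpha_5, alpha_4, alpha_1, alpha_6, alpha_3, alpha_2, alpha_7). So the algebra is type C_7, i.e. sp(14).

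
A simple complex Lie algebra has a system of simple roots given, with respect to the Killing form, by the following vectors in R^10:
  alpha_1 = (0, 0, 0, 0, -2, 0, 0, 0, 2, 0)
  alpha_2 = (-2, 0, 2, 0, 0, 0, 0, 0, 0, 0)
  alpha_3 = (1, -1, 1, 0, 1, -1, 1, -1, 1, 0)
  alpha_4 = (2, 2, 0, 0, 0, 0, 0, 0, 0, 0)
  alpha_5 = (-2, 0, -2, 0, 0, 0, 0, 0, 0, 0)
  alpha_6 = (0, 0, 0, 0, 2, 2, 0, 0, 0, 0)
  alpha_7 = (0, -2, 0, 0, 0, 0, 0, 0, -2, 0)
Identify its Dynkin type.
Compute the Cartan integers a_ij = 2(alpha_i, alpha_j)/(alpha_j, alpha_j); the resulting 7x7 Cartan matrix is
[[2, 0, 0, 0, 0, -1, -1], [0, 2, 0, -1, 0, 0, 0], [0, 0, 2, 0, -1, 0, 0], [0, -1, 0, 2, -1, 0, -1], [0, 0, -1, -1, 2, 0, 0], [-1, 0, 0, 0, 0, 2, 0], [-1, 0, 0, -1, 0, 0, 2]].
All simple roots have the same length, so the diagram is simply laced. The associated Dynkin diagram is a chain of 6 nodes with one extra node attached to the third node from one end (E_7), so the type is E_7.

E_7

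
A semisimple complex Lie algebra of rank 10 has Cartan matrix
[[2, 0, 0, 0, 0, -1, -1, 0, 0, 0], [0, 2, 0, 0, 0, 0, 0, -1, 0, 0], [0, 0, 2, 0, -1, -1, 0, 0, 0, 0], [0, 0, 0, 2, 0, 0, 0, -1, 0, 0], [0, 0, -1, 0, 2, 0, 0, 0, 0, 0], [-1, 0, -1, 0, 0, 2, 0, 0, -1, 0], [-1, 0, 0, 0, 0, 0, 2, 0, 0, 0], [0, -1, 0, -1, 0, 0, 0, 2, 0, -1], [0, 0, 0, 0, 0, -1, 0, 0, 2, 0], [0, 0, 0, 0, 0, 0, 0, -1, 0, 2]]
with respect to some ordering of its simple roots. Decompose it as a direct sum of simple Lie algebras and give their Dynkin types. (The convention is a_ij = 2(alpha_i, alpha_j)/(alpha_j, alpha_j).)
The diagram associated to this matrix has two connected components: the simple roots {alpha_2, alpha_4, alpha_8, alpha_10} form a chain of 2 nodes with a fork of two nodes at one end (D_4), and {alpha_1, alpha_3, alpha_5, alpha_6, alpha_7, alpha_9} form a chain of 5 nodes with one extra node attached to the third node from one end (E_6). A semisimple Lie algebra decomposes uniquely as the direct sum of simple ideals, one per connected component of its Dynkin diagram, so g ≅ D_4 ⊕ E_6 (dimension 28 + 78 = 106).

D_4 (so(8)) ⊕ E_6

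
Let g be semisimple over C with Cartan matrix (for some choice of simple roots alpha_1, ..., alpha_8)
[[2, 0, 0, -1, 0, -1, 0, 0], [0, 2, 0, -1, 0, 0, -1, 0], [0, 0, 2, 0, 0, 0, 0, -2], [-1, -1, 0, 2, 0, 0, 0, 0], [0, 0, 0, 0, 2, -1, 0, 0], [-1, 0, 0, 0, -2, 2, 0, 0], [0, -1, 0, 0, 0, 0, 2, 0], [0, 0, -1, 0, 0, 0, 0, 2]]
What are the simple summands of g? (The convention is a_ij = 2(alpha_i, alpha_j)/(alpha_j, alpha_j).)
The diagram associated to this matrix has two connected components: the simple roots {alpha_3, alpha_8} form a chain of 2 nodes with a double edge at one end; the terminal node there is the unique short simple root (B_2), and {alpha_1, alpha_2, alpha_4, alpha_5, alpha_6, alpha_7} form a chain of 6 nodes with a double edge at one end; the terminal node there is the unique short simple root (B_6). A semisimple Lie algebra decomposes uniquely as the direct sum of simple ideals, one per connected component of its Dynkin diagram, so g ≅ B_2 ⊕ B_6 (dimension 10 + 78 = 88).

type B_2 + type B_6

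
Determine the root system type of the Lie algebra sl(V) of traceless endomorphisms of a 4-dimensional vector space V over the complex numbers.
This is sl(4), which has dimension 4^2 - 1 = 15 and rank 4 - 1 = 3 (a Cartan subalgebra is the diagonal traceless matrices). In the classification of classical Lie algebras, the special linear algebra sl(n+1) has type A_n; here n = 3, so the Dynkin diagram is a chain of 3 nodes with single edges (A_3). Hence the type is A_3.

A_3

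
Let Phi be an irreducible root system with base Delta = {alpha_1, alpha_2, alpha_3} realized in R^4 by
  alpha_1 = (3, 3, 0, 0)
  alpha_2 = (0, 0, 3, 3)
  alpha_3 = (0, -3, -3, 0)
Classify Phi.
Compute the Cartan integers a_ij = 2(alpha_i, alpha_j)/(alpha_j, alpha_j); the resulting 3x3 Cartan matrix is
[[2, 0, -1], [0, 2, -1], [-1, -1, 2]].
All simple roots have the same length, so the diagram is simply laced. The associated Dynkin diagram is a chain of 3 nodes with single edges (A_3), so the type is A_3 (the algebra sl(4)).

type A_3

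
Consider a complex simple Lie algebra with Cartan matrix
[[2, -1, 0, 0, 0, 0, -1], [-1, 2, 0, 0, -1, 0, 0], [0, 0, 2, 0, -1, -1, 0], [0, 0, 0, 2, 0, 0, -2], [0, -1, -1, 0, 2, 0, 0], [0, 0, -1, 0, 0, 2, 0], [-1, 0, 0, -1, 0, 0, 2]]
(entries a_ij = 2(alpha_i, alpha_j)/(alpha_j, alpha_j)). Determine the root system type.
The matrix has rank 7 with 2's on the diagonal. Reading the off-diagonal entries as Dynkin edges (a single edge where a_ij = a_ji = -1; a double or triple edge where a_ij * a_ji = 2 or 3), the diagram is a chain of 7 nodes with a double edge at one end; the terminal node there is the unique long simple root (C_7). One simple-root ordering that puts it in standard form is (alpha_6, alpha_3, alpha_5, alpha_2, alpha_1, alpha_7, alpha_4). So the algebra is type C_7, i.e. sp(14).

type C_7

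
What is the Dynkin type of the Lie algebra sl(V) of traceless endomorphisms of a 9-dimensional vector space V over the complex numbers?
This is sl(9), which has dimension 9^2 - 1 = 80 and rank 9 - 1 = 8 (a Cartan subalgebra is the diagonal traceless matrices). In the classification of classical Lie algebras, the special linear algebra sl(n+1) has type A_n; here n = 8, so the Dynkin diagram is a chain of 8 nodes with single edges (A_8). Hence the type is A_8.

A8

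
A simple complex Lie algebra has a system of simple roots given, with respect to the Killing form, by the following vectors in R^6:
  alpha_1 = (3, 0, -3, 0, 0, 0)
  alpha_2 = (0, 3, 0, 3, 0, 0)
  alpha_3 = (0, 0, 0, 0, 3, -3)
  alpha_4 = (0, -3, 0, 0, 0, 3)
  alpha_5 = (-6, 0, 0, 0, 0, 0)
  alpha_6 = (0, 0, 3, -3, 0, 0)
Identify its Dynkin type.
C_6

Compute the Cartan integers a_ij = 2(alpha_i, alpha_j)/(alpha_j, alpha_j); the resulting 6x6 Cartan matrix is
[[2, 0, 0, 0, -1, -1], [0, 2, 0, -1, 0, -1], [0, 0, 2, -1, 0, 0], [0, -1, -1, 2, 0, 0], [-2, 0, 0, 0, 2, 0], [-1, -1, 0, 0, 0, 2]].
The roots have two lengths (squared-length ratio 2:1); the short ones are alpha_{1,2,3,4,6}. The associated Dynkin diagram is a chain of 6 nodes with a double edge at one end; the terminal node there is the unique long simple root (C_6), so the type is C_6 (the algebra sp(12)).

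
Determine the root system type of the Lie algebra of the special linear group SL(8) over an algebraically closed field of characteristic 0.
A7

This is sl(8), which has dimension 8^2 - 1 = 63 and rank 8 - 1 = 7 (a Cartan subalgebra is the diagonal traceless matrices). In the classification of classical Lie algebras, the special linear algebra sl(n+1) has type A_n; here n = 7, so the Dynkin diagram is a chain of 7 nodes with single edges (A_7). Hence the type is A_7.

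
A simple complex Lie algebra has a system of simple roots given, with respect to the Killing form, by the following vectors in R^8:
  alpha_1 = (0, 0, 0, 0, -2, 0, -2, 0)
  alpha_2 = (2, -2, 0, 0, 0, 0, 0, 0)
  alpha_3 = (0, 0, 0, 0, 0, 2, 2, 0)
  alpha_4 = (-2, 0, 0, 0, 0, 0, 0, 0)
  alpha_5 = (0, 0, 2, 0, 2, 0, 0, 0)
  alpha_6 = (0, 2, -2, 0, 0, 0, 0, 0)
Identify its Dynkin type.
B_6

Compute the Cartan integers a_ij = 2(alpha_i, alpha_j)/(alpha_j, alpha_j); the resulting 6x6 Cartan matrix is
[[2, 0, -1, 0, -1, 0], [0, 2, 0, -2, 0, -1], [-1, 0, 2, 0, 0, 0], [0, -1, 0, 2, 0, 0], [-1, 0, 0, 0, 2, -1], [0, -1, 0, 0, -1, 2]].
The roots have two lengths (squared-length ratio 2:1); the short ones are alpha_{4}. The associated Dynkin diagram is a chain of 6 nodes with a double edge at one end; the terminal node there is the unique short simple root (B_6), so the type is B_6 (the algebra so(13)).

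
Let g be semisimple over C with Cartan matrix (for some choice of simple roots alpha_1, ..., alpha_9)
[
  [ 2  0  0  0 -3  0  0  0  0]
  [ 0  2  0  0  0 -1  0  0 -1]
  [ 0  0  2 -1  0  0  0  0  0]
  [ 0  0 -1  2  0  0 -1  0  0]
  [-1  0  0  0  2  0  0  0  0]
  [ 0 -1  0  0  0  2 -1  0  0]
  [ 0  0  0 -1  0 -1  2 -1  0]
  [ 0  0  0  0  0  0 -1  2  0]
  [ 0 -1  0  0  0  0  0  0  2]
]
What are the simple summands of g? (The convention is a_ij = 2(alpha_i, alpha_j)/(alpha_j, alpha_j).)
The diagram associated to this matrix has two connected components: the simple roots {alpha_2, alpha_3, alpha_4, alpha_6, alpha_7, alpha_8, alpha_9} form a chain of 6 nodes with one extra node attached to the third node from one end (E_7), and {alpha_1, alpha_5} form two nodes joined by a triple edge (G_2). A semisimple Lie algebra decomposes uniquely as the direct sum of simple ideals, one per connected component of its Dynkin diagram, so g ≅ E_7 ⊕ G_2 (dimension 133 + 14 = 147).

E_7 + G_2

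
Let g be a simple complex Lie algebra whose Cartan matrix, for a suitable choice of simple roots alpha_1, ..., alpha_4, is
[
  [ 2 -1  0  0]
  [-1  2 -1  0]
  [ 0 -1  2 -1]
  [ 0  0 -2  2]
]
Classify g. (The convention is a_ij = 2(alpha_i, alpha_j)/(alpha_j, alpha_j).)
The matrix has rank 4 with 2's on the diagonal. Reading the off-diagonal entries as Dynkin edges (a single edge where a_ij = a_ji = -1; a double or triple edge where a_ij * a_ji = 2 or 3), the diagram is a chain of 4 nodes with a double edge at one end; the terminal node there is the unique long simple root (C_4). One simple-root ordering that puts it in standard form is (alpha_1, alpha_2, alpha_3, alpha_4). So the algebra is type C_4, i.e. sp(8).

C_4 (sp(8))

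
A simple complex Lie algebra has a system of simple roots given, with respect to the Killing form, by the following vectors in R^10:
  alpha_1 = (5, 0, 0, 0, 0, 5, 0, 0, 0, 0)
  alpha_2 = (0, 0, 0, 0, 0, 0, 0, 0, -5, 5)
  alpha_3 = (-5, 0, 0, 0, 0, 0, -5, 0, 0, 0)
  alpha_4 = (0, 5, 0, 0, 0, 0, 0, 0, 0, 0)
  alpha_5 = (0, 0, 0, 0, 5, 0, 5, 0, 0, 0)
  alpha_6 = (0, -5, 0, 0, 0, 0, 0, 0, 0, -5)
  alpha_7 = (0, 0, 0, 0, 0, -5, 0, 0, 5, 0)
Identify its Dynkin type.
Compute the Cartan integers a_ij = 2(alpha_i, alpha_j)/(alpha_j, alpha_j); the resulting 7x7 Cartan matrix is
[[2, 0, -1, 0, 0, 0, -1], [0, 2, 0, 0, 0, -1, -1], [-1, 0, 2, 0, -1, 0, 0], [0, 0, 0, 2, 0, -1, 0], [0, 0, -1, 0, 2, 0, 0], [0, -1, 0, -2, 0, 2, 0], [-1, -1, 0, 0, 0, 0, 2]].
The roots have two lengths (squared-length ratio 2:1); the short ones are alpha_{4}. The associated Dynkin diagram is a chain of 7 nodes with a double edge at one end; the terminal node there is the unique short simple root (B_7), so the type is B_7 (the algebra so(15)).

B_7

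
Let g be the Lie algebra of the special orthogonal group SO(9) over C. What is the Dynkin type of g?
B4

This is so(9) with 9 odd, which has dimension 9(9-1)/2 = 36 and rank (9-1)/2 = 4. In the classification of classical Lie algebras, the orthogonal algebra so(2n+1) in an odd number of variables has type B_n; here n = 4, so the Dynkin diagram is a chain of 4 nodes with a double edge at one end; the terminal node there is the unique short simple root (B_4). Hence the type is B_4.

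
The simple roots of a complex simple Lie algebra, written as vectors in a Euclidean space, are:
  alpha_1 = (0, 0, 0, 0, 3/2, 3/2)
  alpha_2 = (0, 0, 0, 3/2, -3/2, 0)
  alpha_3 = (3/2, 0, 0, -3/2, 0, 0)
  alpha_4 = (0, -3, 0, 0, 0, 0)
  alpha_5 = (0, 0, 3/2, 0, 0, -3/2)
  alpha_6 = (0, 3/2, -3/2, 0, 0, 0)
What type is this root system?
type C_6

Compute the Cartan integers a_ij = 2(alpha_i, alpha_j)/(alpha_j, alpha_j); the resulting 6x6 Cartan matrix is
[[2, -1, 0, 0, -1, 0], [-1, 2, -1, 0, 0, 0], [0, -1, 2, 0, 0, 0], [0, 0, 0, 2, 0, -2], [-1, 0, 0, 0, 2, -1], [0, 0, 0, -1, -1, 2]].
The roots have two lengths (squared-length ratio 2:1); the short ones are alpha_{1,2,3,5,6}. The associated Dynkin diagram is a chain of 6 nodes with a double edge at one end; the terminal node there is the unique long simple root (C_6), so the type is C_6 (the algebra sp(12)).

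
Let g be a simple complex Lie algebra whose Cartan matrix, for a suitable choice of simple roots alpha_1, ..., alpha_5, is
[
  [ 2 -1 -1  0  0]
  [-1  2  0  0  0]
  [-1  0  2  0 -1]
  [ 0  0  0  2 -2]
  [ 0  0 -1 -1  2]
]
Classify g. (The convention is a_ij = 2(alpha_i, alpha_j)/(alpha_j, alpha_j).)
The matrix has rank 5 with 2's on the diagonal. Reading the off-diagonal entries as Dynkin edges (a single edge where a_ij = a_ji = -1; a double or triple edge where a_ij * a_ji = 2 or 3), the diagram is a chain of 5 nodes with a double edge at one end; the terminal node there is the unique long simple root (C_5). One simple-root ordering that puts it in standard form is (alpha_2, alpha_1, alpha_3, alpha_5, alpha_4). So the algebra is type C_5, i.e. sp(10).

C_5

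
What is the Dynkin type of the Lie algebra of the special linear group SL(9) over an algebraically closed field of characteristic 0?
This is sl(9), which has dimension 9^2 - 1 = 80 and rank 9 - 1 = 8 (a Cartan subalgebra is the diagonal traceless matrices). In the classification of classical Lie algebras, the special linear algebra sl(n+1) has type A_n; here n = 8, so the Dynkin diagram is a chain of 8 nodes with single edges (A_8). Hence the type is A_8.

A_8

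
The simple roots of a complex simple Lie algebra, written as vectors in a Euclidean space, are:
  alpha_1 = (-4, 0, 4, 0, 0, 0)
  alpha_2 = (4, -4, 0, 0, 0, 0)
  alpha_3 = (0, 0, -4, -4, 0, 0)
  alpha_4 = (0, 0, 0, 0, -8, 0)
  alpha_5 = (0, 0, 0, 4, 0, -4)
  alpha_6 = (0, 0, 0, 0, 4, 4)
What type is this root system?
Compute the Cartan integers a_ij = 2(alpha_i, alpha_j)/(alpha_j, alpha_j); the resulting 6x6 Cartan matrix is
[[2, -1, -1, 0, 0, 0], [-1, 2, 0, 0, 0, 0], [-1, 0, 2, 0, -1, 0], [0, 0, 0, 2, 0, -2], [0, 0, -1, 0, 2, -1], [0, 0, 0, -1, -1, 2]].
The roots have two lengths (squared-length ratio 2:1); the short ones are alpha_{1,2,3,5,6}. The associated Dynkin diagram is a chain of 6 nodes with a double edge at one end; the terminal node there is the unique long simple root (C_6), so the type is C_6 (the algebra sp(12)).

C_6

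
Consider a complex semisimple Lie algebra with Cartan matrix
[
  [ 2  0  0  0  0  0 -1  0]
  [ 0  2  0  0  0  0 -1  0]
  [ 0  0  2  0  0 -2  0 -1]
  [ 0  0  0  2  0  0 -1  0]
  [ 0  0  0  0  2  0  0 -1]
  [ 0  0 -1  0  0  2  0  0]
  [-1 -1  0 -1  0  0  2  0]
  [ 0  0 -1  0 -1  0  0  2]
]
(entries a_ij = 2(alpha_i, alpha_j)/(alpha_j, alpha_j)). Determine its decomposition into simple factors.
B_4 (so(9)) + D_4 (so(8))

The diagram associated to this matrix has two connected components: the simple roots {alpha_3, alpha_5, alpha_6, alpha_8} form a chain of 4 nodes with a double edge at one end; the terminal node there is the unique short simple root (B_4), and {alpha_1, alpha_2, alpha_4, alpha_7} form a chain of 2 nodes with a fork of two nodes at one end (D_4). A semisimple Lie algebra decomposes uniquely as the direct sum of simple ideals, one per connected component of its Dynkin diagram, so g ≅ B_4 ⊕ D_4 (dimension 36 + 28 = 64).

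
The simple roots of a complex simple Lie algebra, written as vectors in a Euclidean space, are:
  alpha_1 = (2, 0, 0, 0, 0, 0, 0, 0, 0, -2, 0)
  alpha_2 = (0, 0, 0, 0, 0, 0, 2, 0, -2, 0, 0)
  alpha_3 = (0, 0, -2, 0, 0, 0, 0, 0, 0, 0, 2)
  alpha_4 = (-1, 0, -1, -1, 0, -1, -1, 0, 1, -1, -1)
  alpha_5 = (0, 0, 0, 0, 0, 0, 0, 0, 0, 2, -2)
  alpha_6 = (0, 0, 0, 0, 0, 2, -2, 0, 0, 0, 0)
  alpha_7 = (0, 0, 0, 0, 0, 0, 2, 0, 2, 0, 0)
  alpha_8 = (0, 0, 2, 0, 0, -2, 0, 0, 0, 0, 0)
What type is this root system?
E_8

Compute the Cartan integers a_ij = 2(alpha_i, alpha_j)/(alpha_j, alpha_j); the resulting 8x8 Cartan matrix is
[[2, 0, 0, 0, -1, 0, 0, 0], [0, 2, 0, -1, 0, -1, 0, 0], [0, 0, 2, 0, -1, 0, 0, -1], [0, -1, 0, 2, 0, 0, 0, 0], [-1, 0, -1, 0, 2, 0, 0, 0], [0, -1, 0, 0, 0, 2, -1, -1], [0, 0, 0, 0, 0, -1, 2, 0], [0, 0, -1, 0, 0, -1, 0, 2]].
All simple roots have the same length, so the diagram is simply laced. The associated Dynkin diagram is a chain of 7 nodes with one extra node attached to the third node from one end (E_8), so the type is E_8.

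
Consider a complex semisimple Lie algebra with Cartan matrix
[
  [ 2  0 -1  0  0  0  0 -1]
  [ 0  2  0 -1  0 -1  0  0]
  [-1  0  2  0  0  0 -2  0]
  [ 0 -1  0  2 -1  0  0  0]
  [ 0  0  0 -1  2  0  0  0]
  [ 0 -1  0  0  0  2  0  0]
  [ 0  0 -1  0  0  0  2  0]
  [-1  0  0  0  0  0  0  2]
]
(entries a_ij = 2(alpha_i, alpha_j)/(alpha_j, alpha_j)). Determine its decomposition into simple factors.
The diagram associated to this matrix has two connected components: the simple roots {alpha_2, alpha_4, alpha_5, alpha_6} form a chain of 4 nodes with single edges (A_4), and {alpha_1, alpha_3, alpha_7, alpha_8} form a chain of 4 nodes with a double edge at one end; the terminal node there is the unique short simple root (B_4). A semisimple Lie algebra decomposes uniquely as the direct sum of simple ideals, one per connected component of its Dynkin diagram, so g ≅ A_4 ⊕ B_4 (dimension 24 + 36 = 60).

type A_4 + type B_4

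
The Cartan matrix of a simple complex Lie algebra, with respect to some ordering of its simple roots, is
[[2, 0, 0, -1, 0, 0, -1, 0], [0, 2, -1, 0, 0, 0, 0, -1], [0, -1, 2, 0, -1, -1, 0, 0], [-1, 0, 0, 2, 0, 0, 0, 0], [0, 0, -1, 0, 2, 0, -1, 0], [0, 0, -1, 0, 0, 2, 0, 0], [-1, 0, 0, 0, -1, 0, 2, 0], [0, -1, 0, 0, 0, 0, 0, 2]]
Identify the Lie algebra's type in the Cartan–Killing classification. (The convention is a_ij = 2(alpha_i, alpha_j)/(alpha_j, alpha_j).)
The matrix has rank 8 with 2's on the diagonal. Reading the off-diagonal entries as Dynkin edges (a single edge where a_ij = a_ji = -1; a double or triple edge where a_ij * a_ji = 2 or 3), the diagram is a chain of 7 nodes with one extra node attached to the third node from one end (E_8). One simple-root ordering that puts it in standard form is (alpha_8, alpha_6, alpha_2, alpha_3, alpha_5, alpha_7, alpha_1, alpha_4). So the algebra is type E_8.

E_8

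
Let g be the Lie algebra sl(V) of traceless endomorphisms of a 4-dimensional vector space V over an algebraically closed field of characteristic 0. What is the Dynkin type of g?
A3

This is sl(4), which has dimension 4^2 - 1 = 15 and rank 4 - 1 = 3 (a Cartan subalgebra is the diagonal traceless matrices). In the classification of classical Lie algebras, the special linear algebra sl(n+1) has type A_n; here n = 3, so the Dynkin diagram is a chain of 3 nodes with single edges (A_3). Hence the type is A_3.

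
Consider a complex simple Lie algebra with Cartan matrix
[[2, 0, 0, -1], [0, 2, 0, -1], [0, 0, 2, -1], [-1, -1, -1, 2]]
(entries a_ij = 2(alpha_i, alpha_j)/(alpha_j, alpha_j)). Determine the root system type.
type D_4

The matrix has rank 4 with 2's on the diagonal. Reading the off-diagonal entries as Dynkin edges (a single edge where a_ij = a_ji = -1; a double or triple edge where a_ij * a_ji = 2 or 3), the diagram is a chain of 2 nodes with a fork of two nodes at one end (D_4). One simple-root ordering that puts it in standard form is (alpha_1, alpha_4, alpha_2, alpha_3). So the algebra is type D_4, i.e. so(8).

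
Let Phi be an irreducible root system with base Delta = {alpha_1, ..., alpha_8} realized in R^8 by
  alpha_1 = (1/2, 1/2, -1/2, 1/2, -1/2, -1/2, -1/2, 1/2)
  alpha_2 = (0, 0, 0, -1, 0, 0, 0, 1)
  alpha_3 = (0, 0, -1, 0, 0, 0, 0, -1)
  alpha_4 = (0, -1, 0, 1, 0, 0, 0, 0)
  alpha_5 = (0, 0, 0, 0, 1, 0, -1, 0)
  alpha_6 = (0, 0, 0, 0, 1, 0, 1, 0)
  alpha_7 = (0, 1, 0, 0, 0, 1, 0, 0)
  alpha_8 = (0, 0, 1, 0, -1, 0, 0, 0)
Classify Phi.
type E_8

Compute the Cartan integers a_ij = 2(alpha_i, alpha_j)/(alpha_j, alpha_j); the resulting 8x8 Cartan matrix is
[[2, 0, 0, 0, 0, -1, 0, 0], [0, 2, -1, -1, 0, 0, 0, 0], [0, -1, 2, 0, 0, 0, 0, -1], [0, -1, 0, 2, 0, 0, -1, 0], [0, 0, 0, 0, 2, 0, 0, -1], [-1, 0, 0, 0, 0, 2, 0, -1], [0, 0, 0, -1, 0, 0, 2, 0], [0, 0, -1, 0, -1, -1, 0, 2]].
All simple roots have the same length, so the diagram is simply laced. The associated Dynkin diagram is a chain of 7 nodes with one extra node attached to the third node from one end (E_8), so the type is E_8.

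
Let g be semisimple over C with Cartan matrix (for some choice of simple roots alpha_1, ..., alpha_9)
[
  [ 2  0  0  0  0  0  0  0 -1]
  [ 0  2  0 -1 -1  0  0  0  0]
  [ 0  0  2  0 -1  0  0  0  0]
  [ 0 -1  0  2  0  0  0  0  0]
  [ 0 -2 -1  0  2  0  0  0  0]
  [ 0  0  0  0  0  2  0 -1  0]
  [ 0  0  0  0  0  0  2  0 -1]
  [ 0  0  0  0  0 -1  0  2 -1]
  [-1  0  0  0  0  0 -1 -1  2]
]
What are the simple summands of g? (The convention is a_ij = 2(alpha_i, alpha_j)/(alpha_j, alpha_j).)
The diagram associated to this matrix has two connected components: the simple roots {alpha_1, alpha_6, alpha_7, alpha_8, alpha_9} form a chain of 3 nodes with a fork of two nodes at one end (D_5), and {alpha_2, alpha_3, alpha_4, alpha_5} form a chain of 4 nodes with a double edge between the middle two (F_4). A semisimple Lie algebra decomposes uniquely as the direct sum of simple ideals, one per connected component of its Dynkin diagram, so g ≅ D_5 ⊕ F_4 (dimension 45 + 52 = 97).

D_5 ⊕ F_4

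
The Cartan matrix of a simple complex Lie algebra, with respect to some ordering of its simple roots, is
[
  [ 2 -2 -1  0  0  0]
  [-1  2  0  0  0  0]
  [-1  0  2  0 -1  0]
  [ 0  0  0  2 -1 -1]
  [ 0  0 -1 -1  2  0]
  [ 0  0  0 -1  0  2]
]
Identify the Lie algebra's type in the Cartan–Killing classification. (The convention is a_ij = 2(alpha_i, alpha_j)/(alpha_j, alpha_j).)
B6

The matrix has rank 6 with 2's on the diagonal. Reading the off-diagonal entries as Dynkin edges (a single edge where a_ij = a_ji = -1; a double or triple edge where a_ij * a_ji = 2 or 3), the diagram is a chain of 6 nodes with a double edge at one end; the terminal node there is the unique short simple root (B_6). One simple-root ordering that puts it in standard form is (alpha_6, alpha_4, alpha_5, alpha_3, alpha_1, alpha_2). So the algebra is type B_6, i.e. so(13).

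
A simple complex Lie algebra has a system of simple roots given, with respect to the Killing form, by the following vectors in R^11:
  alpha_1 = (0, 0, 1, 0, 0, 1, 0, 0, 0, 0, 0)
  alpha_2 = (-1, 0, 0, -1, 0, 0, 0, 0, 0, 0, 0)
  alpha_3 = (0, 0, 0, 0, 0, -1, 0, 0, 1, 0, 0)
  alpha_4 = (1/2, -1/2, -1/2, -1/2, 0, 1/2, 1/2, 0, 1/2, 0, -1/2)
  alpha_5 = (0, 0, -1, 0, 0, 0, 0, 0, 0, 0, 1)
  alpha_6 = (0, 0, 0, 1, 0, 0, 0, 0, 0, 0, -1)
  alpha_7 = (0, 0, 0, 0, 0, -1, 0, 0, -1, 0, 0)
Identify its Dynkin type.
Compute the Cartan integers a_ij = 2(alpha_i, alpha_j)/(alpha_j, alpha_j); the resulting 7x7 Cartan matrix is
[[2, 0, -1, 0, -1, 0, -1], [0, 2, 0, 0, 0, -1, 0], [-1, 0, 2, 0, 0, 0, 0], [0, 0, 0, 2, 0, 0, -1], [-1, 0, 0, 0, 2, -1, 0], [0, -1, 0, 0, -1, 2, 0], [-1, 0, 0, -1, 0, 0, 2]].
All simple roots have the same length, so the diagram is simply laced. The associated Dynkin diagram is a chain of 6 nodes with one extra node attached to the third node from one end (E_7), so the type is E_7.

E_7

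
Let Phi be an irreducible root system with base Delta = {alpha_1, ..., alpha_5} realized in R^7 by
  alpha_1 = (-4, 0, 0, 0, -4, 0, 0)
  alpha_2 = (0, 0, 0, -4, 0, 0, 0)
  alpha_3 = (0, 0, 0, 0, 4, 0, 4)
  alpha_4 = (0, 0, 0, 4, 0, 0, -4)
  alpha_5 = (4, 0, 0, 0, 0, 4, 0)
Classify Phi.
Compute the Cartan integers a_ij = 2(alpha_i, alpha_j)/(alpha_j, alpha_j); the resulting 5x5 Cartan matrix is
[[2, 0, -1, 0, -1], [0, 2, 0, -1, 0], [-1, 0, 2, -1, 0], [0, -2, -1, 2, 0], [-1, 0, 0, 0, 2]].
The roots have two lengths (squared-length ratio 2:1); the short ones are alpha_{2}. The associated Dynkin diagram is a chain of 5 nodes with a double edge at one end; the terminal node there is the unique short simple root (B_5), so the type is B_5 (the algebra so(11)).

B5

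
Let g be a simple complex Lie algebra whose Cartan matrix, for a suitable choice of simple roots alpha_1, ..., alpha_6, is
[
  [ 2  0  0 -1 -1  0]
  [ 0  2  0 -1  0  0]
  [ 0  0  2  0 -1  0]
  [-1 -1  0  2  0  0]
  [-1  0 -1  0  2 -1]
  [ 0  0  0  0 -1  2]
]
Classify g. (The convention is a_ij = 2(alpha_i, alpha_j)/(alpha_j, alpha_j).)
The matrix has rank 6 with 2's on the diagonal. Reading the off-diagonal entries as Dynkin edges (a single edge where a_ij = a_ji = -1; a double or triple edge where a_ij * a_ji = 2 or 3), the diagram is a chain of 4 nodes with a fork of two nodes at one end (D_6). One simple-root ordering that puts it in standard form is (alpha_2, alpha_4, alpha_1, alpha_5, alpha_3, alpha_6). So the algebra is type D_6, i.e. so(12).

D_6 (so(12))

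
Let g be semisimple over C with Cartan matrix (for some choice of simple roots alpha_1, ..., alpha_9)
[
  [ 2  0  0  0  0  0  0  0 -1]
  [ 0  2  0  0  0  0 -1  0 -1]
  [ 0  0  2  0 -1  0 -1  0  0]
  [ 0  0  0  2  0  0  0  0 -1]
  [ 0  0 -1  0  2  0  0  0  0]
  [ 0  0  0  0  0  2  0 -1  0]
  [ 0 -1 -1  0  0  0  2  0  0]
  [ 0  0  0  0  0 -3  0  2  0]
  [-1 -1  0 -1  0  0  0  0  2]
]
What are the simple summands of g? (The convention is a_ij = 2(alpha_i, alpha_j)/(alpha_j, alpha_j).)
The diagram associated to this matrix has two connected components: the simple roots {alpha_1, alpha_2, alpha_3, alpha_4, alpha_5, alpha_7, alpha_9} form a chain of 5 nodes with a fork of two nodes at one end (D_7), and {alpha_6, alpha_8} form two nodes joined by a triple edge (G_2). A semisimple Lie algebra decomposes uniquely as the direct sum of simple ideals, one per connected component of its Dynkin diagram, so g ≅ D_7 ⊕ G_2 (dimension 91 + 14 = 105).

type D_7 + type G_2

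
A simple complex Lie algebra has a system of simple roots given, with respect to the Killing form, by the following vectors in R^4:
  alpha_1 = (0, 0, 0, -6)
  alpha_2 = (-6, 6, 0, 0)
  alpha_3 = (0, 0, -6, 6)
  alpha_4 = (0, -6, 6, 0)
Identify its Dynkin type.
Compute the Cartan integers a_ij = 2(alpha_i, alpha_j)/(alpha_j, alpha_j); the resulting 4x4 Cartan matrix is
[[2, 0, -1, 0], [0, 2, 0, -1], [-2, 0, 2, -1], [0, -1, -1, 2]].
The roots have two lengths (squared-length ratio 2:1); the short ones are alpha_{1}. The associated Dynkin diagram is a chain of 4 nodes with a double edge at one end; the terminal node there is the unique short simple root (B_4), so the type is B_4 (the algebra so(9)).

B_4 (so(9))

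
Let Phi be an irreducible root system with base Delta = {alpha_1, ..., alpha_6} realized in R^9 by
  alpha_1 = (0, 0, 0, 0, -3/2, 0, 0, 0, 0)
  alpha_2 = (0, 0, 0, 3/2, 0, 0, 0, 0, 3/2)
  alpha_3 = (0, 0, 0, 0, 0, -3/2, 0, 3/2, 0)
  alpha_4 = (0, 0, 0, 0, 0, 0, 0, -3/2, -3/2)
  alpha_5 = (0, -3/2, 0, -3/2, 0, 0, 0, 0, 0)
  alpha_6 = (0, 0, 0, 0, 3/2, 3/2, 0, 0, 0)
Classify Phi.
B_6 (so(13))

Compute the Cartan integers a_ij = 2(alpha_i, alpha_j)/(alpha_j, alpha_j); the resulting 6x6 Cartan matrix is
[[2, 0, 0, 0, 0, -1], [0, 2, 0, -1, -1, 0], [0, 0, 2, -1, 0, -1], [0, -1, -1, 2, 0, 0], [0, -1, 0, 0, 2, 0], [-2, 0, -1, 0, 0, 2]].
The roots have two lengths (squared-length ratio 2:1); the short ones are alpha_{1}. The associated Dynkin diagram is a chain of 6 nodes with a double edge at one end; the terminal node there is the unique short simple root (B_6), so the type is B_6 (the algebra so(13)).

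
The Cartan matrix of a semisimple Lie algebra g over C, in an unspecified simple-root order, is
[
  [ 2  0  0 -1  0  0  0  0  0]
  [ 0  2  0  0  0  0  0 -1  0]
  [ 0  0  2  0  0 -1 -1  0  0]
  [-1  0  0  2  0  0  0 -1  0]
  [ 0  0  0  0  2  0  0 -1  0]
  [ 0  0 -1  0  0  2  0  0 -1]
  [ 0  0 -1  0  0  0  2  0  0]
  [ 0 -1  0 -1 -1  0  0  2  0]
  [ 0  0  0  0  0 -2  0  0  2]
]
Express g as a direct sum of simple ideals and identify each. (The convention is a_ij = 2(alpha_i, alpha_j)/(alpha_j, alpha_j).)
The diagram associated to this matrix has two connected components: the simple roots {alpha_3, alpha_6, alpha_7, alpha_9} form a chain of 4 nodes with a double edge at one end; the terminal node there is the unique long simple root (C_4), and {alpha_1, alpha_2, alpha_4, alpha_5, alpha_8} form a chain of 3 nodes with a fork of two nodes at one end (D_5). A semisimple Lie algebra decomposes uniquely as the direct sum of simple ideals, one per connected component of its Dynkin diagram, so g ≅ C_4 ⊕ D_5 (dimension 36 + 45 = 81).

C_4 (sp(8)) + D_5 (so(10))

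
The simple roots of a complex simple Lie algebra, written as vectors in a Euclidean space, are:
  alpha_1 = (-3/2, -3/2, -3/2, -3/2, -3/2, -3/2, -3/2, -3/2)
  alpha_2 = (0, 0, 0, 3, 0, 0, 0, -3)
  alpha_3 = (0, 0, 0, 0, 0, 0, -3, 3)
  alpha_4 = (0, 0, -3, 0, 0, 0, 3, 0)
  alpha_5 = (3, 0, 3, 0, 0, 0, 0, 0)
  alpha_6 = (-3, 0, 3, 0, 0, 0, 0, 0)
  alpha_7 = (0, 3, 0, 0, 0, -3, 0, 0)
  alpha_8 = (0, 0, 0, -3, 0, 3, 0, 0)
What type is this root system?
type E_8

Compute the Cartan integers a_ij = 2(alpha_i, alpha_j)/(alpha_j, alpha_j); the resulting 8x8 Cartan matrix is
[[2, 0, 0, 0, -1, 0, 0, 0], [0, 2, -1, 0, 0, 0, 0, -1], [0, -1, 2, -1, 0, 0, 0, 0], [0, 0, -1, 2, -1, -1, 0, 0], [-1, 0, 0, -1, 2, 0, 0, 0], [0, 0, 0, -1, 0, 2, 0, 0], [0, 0, 0, 0, 0, 0, 2, -1], [0, -1, 0, 0, 0, 0, -1, 2]].
All simple roots have the same length, so the diagram is simply laced. The associated Dynkin diagram is a chain of 7 nodes with one extra node attached to the third node from one end (E_8), so the type is E_8.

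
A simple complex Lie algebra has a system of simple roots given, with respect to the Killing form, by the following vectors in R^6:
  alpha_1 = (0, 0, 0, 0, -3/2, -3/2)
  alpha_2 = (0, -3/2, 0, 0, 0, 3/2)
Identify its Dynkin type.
Compute the Cartan integers a_ij = 2(alpha_i, alpha_j)/(alpha_j, alpha_j); the resulting 2x2 Cartan matrix is
[[2, -1], [-1, 2]].
All simple roots have the same length, so the diagram is simply laced. The associated Dynkin diagram is a chain of 2 nodes with single edges (A_2), so the type is A_2 (the algebra sl(3)).

A_2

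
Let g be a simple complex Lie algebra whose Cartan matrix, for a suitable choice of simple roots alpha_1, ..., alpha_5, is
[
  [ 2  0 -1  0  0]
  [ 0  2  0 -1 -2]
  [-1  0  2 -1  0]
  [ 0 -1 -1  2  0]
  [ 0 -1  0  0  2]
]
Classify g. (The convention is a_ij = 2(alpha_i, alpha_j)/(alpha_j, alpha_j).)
The matrix has rank 5 with 2's on the diagonal. Reading the off-diagonal entries as Dynkin edges (a single edge where a_ij = a_ji = -1; a double or triple edge where a_ij * a_ji = 2 or 3), the diagram is a chain of 5 nodes with a double edge at one end; the terminal node there is the unique short simple root (B_5). One simple-root ordering that puts it in standard form is (alpha_1, alpha_3, alpha_4, alpha_2, alpha_5). So the algebra is type B_5, i.e. so(11).

B5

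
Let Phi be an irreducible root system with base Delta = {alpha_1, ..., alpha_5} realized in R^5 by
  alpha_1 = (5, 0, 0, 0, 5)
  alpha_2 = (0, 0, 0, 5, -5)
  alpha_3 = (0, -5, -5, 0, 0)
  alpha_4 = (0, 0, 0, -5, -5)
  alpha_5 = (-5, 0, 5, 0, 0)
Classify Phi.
type D_5

Compute the Cartan integers a_ij = 2(alpha_i, alpha_j)/(alpha_j, alpha_j); the resulting 5x5 Cartan matrix is
[[2, -1, 0, -1, -1], [-1, 2, 0, 0, 0], [0, 0, 2, 0, -1], [-1, 0, 0, 2, 0], [-1, 0, -1, 0, 2]].
All simple roots have the same length, so the diagram is simply laced. The associated Dynkin diagram is a chain of 3 nodes with a fork of two nodes at one end (D_5), so the type is D_5 (the algebra so(10)).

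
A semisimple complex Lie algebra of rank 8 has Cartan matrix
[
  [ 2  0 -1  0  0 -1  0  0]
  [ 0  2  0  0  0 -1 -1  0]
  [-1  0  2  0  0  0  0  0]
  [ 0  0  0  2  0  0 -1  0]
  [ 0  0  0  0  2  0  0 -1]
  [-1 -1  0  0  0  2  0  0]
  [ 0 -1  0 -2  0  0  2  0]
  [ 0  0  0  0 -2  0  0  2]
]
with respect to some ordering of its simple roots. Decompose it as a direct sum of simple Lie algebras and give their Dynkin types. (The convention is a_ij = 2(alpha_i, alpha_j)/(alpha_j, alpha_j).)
The diagram associated to this matrix has two connected components: the simple roots {alpha_5, alpha_8} form a chain of 2 nodes with a double edge at one end; the terminal node there is the unique short simple root (B_2), and {alpha_1, alpha_2, alpha_3, alpha_4, alpha_6, alpha_7} form a chain of 6 nodes with a double edge at one end; the terminal node there is the unique short simple root (B_6). A semisimple Lie algebra decomposes uniquely as the direct sum of simple ideals, one per connected component of its Dynkin diagram, so g ≅ B_2 ⊕ B_6 (dimension 10 + 78 = 88).

B_2 ⊕ B_6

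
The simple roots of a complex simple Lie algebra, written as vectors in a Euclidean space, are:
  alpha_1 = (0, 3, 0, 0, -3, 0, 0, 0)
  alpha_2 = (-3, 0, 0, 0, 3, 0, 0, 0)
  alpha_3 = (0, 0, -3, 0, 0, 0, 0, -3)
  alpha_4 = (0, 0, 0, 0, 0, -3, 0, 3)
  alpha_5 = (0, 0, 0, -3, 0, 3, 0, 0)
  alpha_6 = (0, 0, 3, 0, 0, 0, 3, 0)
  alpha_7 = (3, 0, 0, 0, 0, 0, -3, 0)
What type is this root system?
A_7

Compute the Cartan integers a_ij = 2(alpha_i, alpha_j)/(alpha_j, alpha_j); the resulting 7x7 Cartan matrix is
[[2, -1, 0, 0, 0, 0, 0], [-1, 2, 0, 0, 0, 0, -1], [0, 0, 2, -1, 0, -1, 0], [0, 0, -1, 2, -1, 0, 0], [0, 0, 0, -1, 2, 0, 0], [0, 0, -1, 0, 0, 2, -1], [0, -1, 0, 0, 0, -1, 2]].
All simple roots have the same length, so the diagram is simply laced. The associated Dynkin diagram is a chain of 7 nodes with single edges (A_7), so the type is A_7 (the algebra sl(8)).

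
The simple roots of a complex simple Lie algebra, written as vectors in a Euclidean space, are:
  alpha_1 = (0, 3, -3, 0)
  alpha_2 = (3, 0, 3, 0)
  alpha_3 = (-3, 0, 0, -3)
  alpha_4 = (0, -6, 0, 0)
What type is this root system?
C_4

Compute the Cartan integers a_ij = 2(alpha_i, alpha_j)/(alpha_j, alpha_j); the resulting 4x4 Cartan matrix is
[[2, -1, 0, -1], [-1, 2, -1, 0], [0, -1, 2, 0], [-2, 0, 0, 2]].
The roots have two lengths (squared-length ratio 2:1); the short ones are alpha_{1,2,3}. The associated Dynkin diagram is a chain of 4 nodes with a double edge at one end; the terminal node there is the unique long simple root (C_4), so the type is C_4 (the algebra sp(8)).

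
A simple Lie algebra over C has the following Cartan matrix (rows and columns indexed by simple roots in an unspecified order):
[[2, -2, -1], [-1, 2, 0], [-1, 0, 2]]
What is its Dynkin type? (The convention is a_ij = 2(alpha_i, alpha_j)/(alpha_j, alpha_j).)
The matrix has rank 3 with 2's on the diagonal. Reading the off-diagonal entries as Dynkin edges (a single edge where a_ij = a_ji = -1; a double or triple edge where a_ij * a_ji = 2 or 3), the diagram is a chain of 3 nodes with a double edge at one end; the terminal node there is the unique short simple root (B_3). One simple-root ordering that puts it in standard form is (alpha_3, alpha_1, alpha_2). So the algebra is type B_3, i.e. so(7).

B_3 (so(7))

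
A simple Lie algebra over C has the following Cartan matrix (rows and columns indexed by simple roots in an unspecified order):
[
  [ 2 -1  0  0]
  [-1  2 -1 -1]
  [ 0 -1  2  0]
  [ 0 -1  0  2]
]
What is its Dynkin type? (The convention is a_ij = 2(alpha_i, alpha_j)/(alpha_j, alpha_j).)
The matrix has rank 4 with 2's on the diagonal. Reading the off-diagonal entries as Dynkin edges (a single edge where a_ij = a_ji = -1; a double or triple edge where a_ij * a_ji = 2 or 3), the diagram is a chain of 2 nodes with a fork of two nodes at one end (D_4). One simple-root ordering that puts it in standard form is (alpha_4, alpha_2, alpha_1, alpha_3). So the algebra is type D_4, i.e. so(8).

type D_4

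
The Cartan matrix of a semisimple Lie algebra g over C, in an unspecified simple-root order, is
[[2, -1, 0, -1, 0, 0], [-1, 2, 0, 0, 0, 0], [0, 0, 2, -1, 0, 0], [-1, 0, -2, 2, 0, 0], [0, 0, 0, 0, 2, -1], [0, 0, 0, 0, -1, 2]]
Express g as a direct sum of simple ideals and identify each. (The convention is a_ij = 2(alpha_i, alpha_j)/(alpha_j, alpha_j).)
type A_2 ⊕ type B_4

The diagram associated to this matrix has two connected components: the simple roots {alpha_5, alpha_6} form a chain of 2 nodes with single edges (A_2), and {alpha_1, alpha_2, alpha_3, alpha_4} form a chain of 4 nodes with a double edge at one end; the terminal node there is the unique short simple root (B_4). A semisimple Lie algebra decomposes uniquely as the direct sum of simple ideals, one per connected component of its Dynkin diagram, so g ≅ A_2 ⊕ B_4 (dimension 8 + 36 = 44).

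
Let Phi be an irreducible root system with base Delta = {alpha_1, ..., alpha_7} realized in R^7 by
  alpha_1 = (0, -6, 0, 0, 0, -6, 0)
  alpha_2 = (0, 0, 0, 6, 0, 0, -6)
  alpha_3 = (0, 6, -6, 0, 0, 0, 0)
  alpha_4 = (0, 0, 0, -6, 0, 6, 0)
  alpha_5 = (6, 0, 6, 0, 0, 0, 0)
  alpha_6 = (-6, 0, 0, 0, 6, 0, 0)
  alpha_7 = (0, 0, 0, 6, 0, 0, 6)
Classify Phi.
type D_7

Compute the Cartan integers a_ij = 2(alpha_i, alpha_j)/(alpha_j, alpha_j); the resulting 7x7 Cartan matrix is
[[2, 0, -1, -1, 0, 0, 0], [0, 2, 0, -1, 0, 0, 0], [-1, 0, 2, 0, -1, 0, 0], [-1, -1, 0, 2, 0, 0, -1], [0, 0, -1, 0, 2, -1, 0], [0, 0, 0, 0, -1, 2, 0], [0, 0, 0, -1, 0, 0, 2]].
All simple roots have the same length, so the diagram is simply laced. The associated Dynkin diagram is a chain of 5 nodes with a fork of two nodes at one end (D_7), so the type is D_7 (the algebra so(14)).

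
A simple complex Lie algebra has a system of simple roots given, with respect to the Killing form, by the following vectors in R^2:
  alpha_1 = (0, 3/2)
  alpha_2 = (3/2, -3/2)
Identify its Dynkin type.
B_2

Compute the Cartan integers a_ij = 2(alpha_i, alpha_j)/(alpha_j, alpha_j); the resulting 2x2 Cartan matrix is
[[2, -1], [-2, 2]].
The roots have two lengths (squared-length ratio 2:1); the short ones are alpha_{1}. The associated Dynkin diagram is a chain of 2 nodes with a double edge at one end; the terminal node there is the unique short simple root (B_2), so the type is B_2 (the algebra so(5)).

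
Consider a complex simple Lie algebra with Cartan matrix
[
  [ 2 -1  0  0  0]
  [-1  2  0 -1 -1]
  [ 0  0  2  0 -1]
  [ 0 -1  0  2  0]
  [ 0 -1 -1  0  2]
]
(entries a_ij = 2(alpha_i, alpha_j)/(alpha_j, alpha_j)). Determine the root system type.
D5

The matrix has rank 5 with 2's on the diagonal. Reading the off-diagonal entries as Dynkin edges (a single edge where a_ij = a_ji = -1; a double or triple edge where a_ij * a_ji = 2 or 3), the diagram is a chain of 3 nodes with a fork of two nodes at one end (D_5). One simple-root ordering that puts it in standard form is (alpha_3, alpha_5, alpha_2, alpha_1, alpha_4). So the algebra is type D_5, i.e. so(10).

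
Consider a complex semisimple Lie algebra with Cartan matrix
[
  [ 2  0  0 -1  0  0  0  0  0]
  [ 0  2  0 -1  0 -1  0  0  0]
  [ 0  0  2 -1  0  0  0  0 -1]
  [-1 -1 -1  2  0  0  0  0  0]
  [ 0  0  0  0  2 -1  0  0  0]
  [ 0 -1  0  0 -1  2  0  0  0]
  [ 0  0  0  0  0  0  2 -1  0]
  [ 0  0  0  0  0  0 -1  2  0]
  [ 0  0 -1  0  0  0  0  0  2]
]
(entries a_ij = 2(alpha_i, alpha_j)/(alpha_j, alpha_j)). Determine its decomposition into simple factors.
The diagram associated to this matrix has two connected components: the simple roots {alpha_7, alpha_8} form a chain of 2 nodes with single edges (A_2), and {alpha_1, alpha_2, alpha_3, alpha_4, alpha_5, alpha_6, alpha_9} form a chain of 6 nodes with one extra node attached to the third node from one end (E_7). A semisimple Lie algebra decomposes uniquely as the direct sum of simple ideals, one per connected component of its Dynkin diagram, so g ≅ A_2 ⊕ E_7 (dimension 8 + 133 = 141).

type A_2 + type E_7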